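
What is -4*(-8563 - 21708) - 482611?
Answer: -361527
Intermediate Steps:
-4*(-8563 - 21708) - 482611 = -4*(-30271) - 482611 = 121084 - 482611 = -361527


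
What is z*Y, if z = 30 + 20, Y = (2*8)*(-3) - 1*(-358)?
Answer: 15500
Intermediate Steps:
Y = 310 (Y = 16*(-3) + 358 = -48 + 358 = 310)
z = 50
z*Y = 50*310 = 15500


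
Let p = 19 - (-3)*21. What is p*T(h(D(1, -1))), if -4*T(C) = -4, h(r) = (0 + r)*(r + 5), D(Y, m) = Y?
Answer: 82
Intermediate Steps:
h(r) = r*(5 + r)
T(C) = 1 (T(C) = -1/4*(-4) = 1)
p = 82 (p = 19 - 1*(-63) = 19 + 63 = 82)
p*T(h(D(1, -1))) = 82*1 = 82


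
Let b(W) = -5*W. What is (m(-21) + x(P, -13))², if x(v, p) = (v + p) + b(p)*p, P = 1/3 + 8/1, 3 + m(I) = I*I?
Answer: 1525225/9 ≈ 1.6947e+5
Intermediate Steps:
m(I) = -3 + I² (m(I) = -3 + I*I = -3 + I²)
P = 25/3 (P = 1*(⅓) + 8*1 = ⅓ + 8 = 25/3 ≈ 8.3333)
x(v, p) = p + v - 5*p² (x(v, p) = (v + p) + (-5*p)*p = (p + v) - 5*p² = p + v - 5*p²)
(m(-21) + x(P, -13))² = ((-3 + (-21)²) + (-13 + 25/3 - 5*(-13)²))² = ((-3 + 441) + (-13 + 25/3 - 5*169))² = (438 + (-13 + 25/3 - 845))² = (438 - 2549/3)² = (-1235/3)² = 1525225/9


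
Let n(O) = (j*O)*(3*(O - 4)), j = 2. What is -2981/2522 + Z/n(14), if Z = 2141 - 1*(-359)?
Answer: 47512/26481 ≈ 1.7942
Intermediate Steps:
Z = 2500 (Z = 2141 + 359 = 2500)
n(O) = 2*O*(-12 + 3*O) (n(O) = (2*O)*(3*(O - 4)) = (2*O)*(3*(-4 + O)) = (2*O)*(-12 + 3*O) = 2*O*(-12 + 3*O))
-2981/2522 + Z/n(14) = -2981/2522 + 2500/((6*14*(-4 + 14))) = -2981*1/2522 + 2500/((6*14*10)) = -2981/2522 + 2500/840 = -2981/2522 + 2500*(1/840) = -2981/2522 + 125/42 = 47512/26481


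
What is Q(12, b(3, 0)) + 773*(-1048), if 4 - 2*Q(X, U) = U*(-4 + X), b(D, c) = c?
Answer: -810102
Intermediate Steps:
Q(X, U) = 2 - U*(-4 + X)/2
Q(12, b(3, 0)) + 773*(-1048) = (2 + 2*0 - ½*0*12) + 773*(-1048) = (2 + 0 + 0) - 810104 = 2 - 810104 = -810102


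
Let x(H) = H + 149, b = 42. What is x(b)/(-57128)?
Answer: -191/57128 ≈ -0.0033434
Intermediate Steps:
x(H) = 149 + H
x(b)/(-57128) = (149 + 42)/(-57128) = 191*(-1/57128) = -191/57128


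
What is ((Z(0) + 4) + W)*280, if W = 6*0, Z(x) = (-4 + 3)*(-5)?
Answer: 2520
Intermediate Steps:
Z(x) = 5 (Z(x) = -1*(-5) = 5)
W = 0
((Z(0) + 4) + W)*280 = ((5 + 4) + 0)*280 = (9 + 0)*280 = 9*280 = 2520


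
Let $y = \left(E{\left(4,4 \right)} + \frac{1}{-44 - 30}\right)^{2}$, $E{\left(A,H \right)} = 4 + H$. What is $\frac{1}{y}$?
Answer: $\frac{5476}{349281} \approx 0.015678$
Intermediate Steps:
$y = \frac{349281}{5476}$ ($y = \left(\left(4 + 4\right) + \frac{1}{-44 - 30}\right)^{2} = \left(8 + \frac{1}{-74}\right)^{2} = \left(8 - \frac{1}{74}\right)^{2} = \left(\frac{591}{74}\right)^{2} = \frac{349281}{5476} \approx 63.784$)
$\frac{1}{y} = \frac{1}{\frac{349281}{5476}} = \frac{5476}{349281}$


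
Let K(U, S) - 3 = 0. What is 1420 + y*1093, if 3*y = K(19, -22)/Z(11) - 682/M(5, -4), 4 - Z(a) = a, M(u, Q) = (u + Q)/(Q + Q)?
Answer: 41770397/21 ≈ 1.9891e+6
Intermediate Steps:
M(u, Q) = (Q + u)/(2*Q) (M(u, Q) = (Q + u)/((2*Q)) = (Q + u)*(1/(2*Q)) = (Q + u)/(2*Q))
K(U, S) = 3 (K(U, S) = 3 + 0 = 3)
Z(a) = 4 - a
y = 38189/21 (y = (3/(4 - 1*11) - 682*(-8/(-4 + 5)))/3 = (3/(4 - 11) - 682/((1/2)*(-1/4)*1))/3 = (3/(-7) - 682/(-1/8))/3 = (3*(-1/7) - 682*(-8))/3 = (-3/7 + 5456)/3 = (1/3)*(38189/7) = 38189/21 ≈ 1818.5)
1420 + y*1093 = 1420 + (38189/21)*1093 = 1420 + 41740577/21 = 41770397/21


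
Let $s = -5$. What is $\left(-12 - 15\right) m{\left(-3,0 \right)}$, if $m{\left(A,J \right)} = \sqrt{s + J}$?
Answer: $- 27 i \sqrt{5} \approx - 60.374 i$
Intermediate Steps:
$m{\left(A,J \right)} = \sqrt{-5 + J}$
$\left(-12 - 15\right) m{\left(-3,0 \right)} = \left(-12 - 15\right) \sqrt{-5 + 0} = - 27 \sqrt{-5} = - 27 i \sqrt{5}$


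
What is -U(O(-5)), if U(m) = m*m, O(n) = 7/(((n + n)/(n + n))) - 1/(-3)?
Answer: -484/9 ≈ -53.778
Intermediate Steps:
O(n) = 22/3 (O(n) = 7/(((2*n)/((2*n)))) - 1*(-⅓) = 7/(((2*n)*(1/(2*n)))) + ⅓ = 7/1 + ⅓ = 7*1 + ⅓ = 7 + ⅓ = 22/3)
U(m) = m²
-U(O(-5)) = -(22/3)² = -1*484/9 = -484/9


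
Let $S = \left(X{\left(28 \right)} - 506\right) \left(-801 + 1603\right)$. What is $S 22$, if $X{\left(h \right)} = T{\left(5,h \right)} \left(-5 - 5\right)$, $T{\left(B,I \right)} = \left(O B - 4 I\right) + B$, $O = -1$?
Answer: $10833416$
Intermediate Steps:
$T{\left(B,I \right)} = - 4 I$ ($T{\left(B,I \right)} = \left(- B - 4 I\right) + B = - 4 I$)
$X{\left(h \right)} = 40 h$ ($X{\left(h \right)} = - 4 h \left(-5 - 5\right) = - 4 h \left(-10\right) = 40 h$)
$S = 492428$ ($S = \left(40 \cdot 28 - 506\right) \left(-801 + 1603\right) = \left(1120 - 506\right) 802 = 614 \cdot 802 = 492428$)
$S 22 = 492428 \cdot 22 = 10833416$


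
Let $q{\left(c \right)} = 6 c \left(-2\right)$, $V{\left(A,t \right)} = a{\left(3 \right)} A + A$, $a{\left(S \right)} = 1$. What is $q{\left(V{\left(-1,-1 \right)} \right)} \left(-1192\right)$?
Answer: $-28608$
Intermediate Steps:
$V{\left(A,t \right)} = 2 A$ ($V{\left(A,t \right)} = 1 A + A = A + A = 2 A$)
$q{\left(c \right)} = - 12 c$ ($q{\left(c \right)} = 6 \left(- 2 c\right) = - 12 c$)
$q{\left(V{\left(-1,-1 \right)} \right)} \left(-1192\right) = - 12 \cdot 2 \left(-1\right) \left(-1192\right) = \left(-12\right) \left(-2\right) \left(-1192\right) = 24 \left(-1192\right) = -28608$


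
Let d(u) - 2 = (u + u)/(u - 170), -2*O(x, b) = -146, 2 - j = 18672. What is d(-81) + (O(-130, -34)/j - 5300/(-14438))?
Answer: 101779153483/33829461230 ≈ 3.0086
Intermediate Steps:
j = -18670 (j = 2 - 1*18672 = 2 - 18672 = -18670)
O(x, b) = 73 (O(x, b) = -½*(-146) = 73)
d(u) = 2 + 2*u/(-170 + u) (d(u) = 2 + (u + u)/(u - 170) = 2 + (2*u)/(-170 + u) = 2 + 2*u/(-170 + u))
d(-81) + (O(-130, -34)/j - 5300/(-14438)) = 4*(-85 - 81)/(-170 - 81) + (73/(-18670) - 5300/(-14438)) = 4*(-166)/(-251) + (73*(-1/18670) - 5300*(-1/14438)) = 4*(-1/251)*(-166) + (-73/18670 + 2650/7219) = 664/251 + 48948513/134778730 = 101779153483/33829461230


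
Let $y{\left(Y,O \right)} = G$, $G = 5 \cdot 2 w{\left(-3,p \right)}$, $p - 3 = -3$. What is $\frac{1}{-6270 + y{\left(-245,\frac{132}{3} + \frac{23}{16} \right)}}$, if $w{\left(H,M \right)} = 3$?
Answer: $- \frac{1}{6240} \approx -0.00016026$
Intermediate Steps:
$p = 0$ ($p = 3 - 3 = 0$)
$G = 30$ ($G = 5 \cdot 2 \cdot 3 = 10 \cdot 3 = 30$)
$y{\left(Y,O \right)} = 30$
$\frac{1}{-6270 + y{\left(-245,\frac{132}{3} + \frac{23}{16} \right)}} = \frac{1}{-6270 + 30} = \frac{1}{-6240} = - \frac{1}{6240}$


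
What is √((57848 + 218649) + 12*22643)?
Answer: √548213 ≈ 740.41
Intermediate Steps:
√((57848 + 218649) + 12*22643) = √(276497 + 271716) = √548213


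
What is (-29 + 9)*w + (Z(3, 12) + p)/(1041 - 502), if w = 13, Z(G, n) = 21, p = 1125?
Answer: -138994/539 ≈ -257.87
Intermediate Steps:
(-29 + 9)*w + (Z(3, 12) + p)/(1041 - 502) = (-29 + 9)*13 + (21 + 1125)/(1041 - 502) = -20*13 + 1146/539 = -260 + 1146*(1/539) = -260 + 1146/539 = -138994/539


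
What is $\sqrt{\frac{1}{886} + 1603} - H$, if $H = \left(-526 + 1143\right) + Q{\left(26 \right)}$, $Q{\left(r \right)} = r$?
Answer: $-643 + \frac{\sqrt{1258349474}}{886} \approx -602.96$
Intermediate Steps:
$H = 643$ ($H = \left(-526 + 1143\right) + 26 = 617 + 26 = 643$)
$\sqrt{\frac{1}{886} + 1603} - H = \sqrt{\frac{1}{886} + 1603} - 643 = \sqrt{\frac{1420259}{886}} - 643 = \frac{\sqrt{1258349474}}{886} - 643 = -643 + \frac{\sqrt{1258349474}}{886}$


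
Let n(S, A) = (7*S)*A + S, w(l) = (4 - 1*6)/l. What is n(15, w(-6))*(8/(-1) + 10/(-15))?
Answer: -1300/3 ≈ -433.33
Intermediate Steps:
w(l) = -2/l (w(l) = (4 - 6)/l = -2/l)
n(S, A) = S + 7*A*S (n(S, A) = 7*A*S + S = S + 7*A*S)
n(15, w(-6))*(8/(-1) + 10/(-15)) = (15*(1 + 7*(-2/(-6))))*(8/(-1) + 10/(-15)) = (15*(1 + 7*(-2*(-1/6))))*(8*(-1) + 10*(-1/15)) = (15*(1 + 7*(1/3)))*(-8 - 2/3) = (15*(1 + 7/3))*(-26/3) = (15*(10/3))*(-26/3) = 50*(-26/3) = -1300/3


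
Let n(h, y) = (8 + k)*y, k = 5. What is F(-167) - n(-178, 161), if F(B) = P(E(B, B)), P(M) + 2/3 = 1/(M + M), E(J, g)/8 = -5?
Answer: -502483/240 ≈ -2093.7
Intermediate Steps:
E(J, g) = -40 (E(J, g) = 8*(-5) = -40)
n(h, y) = 13*y (n(h, y) = (8 + 5)*y = 13*y)
P(M) = -⅔ + 1/(2*M) (P(M) = -⅔ + 1/(M + M) = -⅔ + 1/(2*M))
F(B) = -163/240 (F(B) = (⅙)*(3 - 4*(-40))/(-40) = (⅙)*(-1/40)*(3 + 160) = (⅙)*(-1/40)*163 = -163/240)
F(-167) - n(-178, 161) = -163/240 - 13*161 = -163/240 - 1*2093 = -163/240 - 2093 = -502483/240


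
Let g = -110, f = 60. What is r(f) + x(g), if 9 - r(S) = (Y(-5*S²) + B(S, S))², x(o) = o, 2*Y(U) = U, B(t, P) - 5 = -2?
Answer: -80946110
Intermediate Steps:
B(t, P) = 3 (B(t, P) = 5 - 2 = 3)
Y(U) = U/2
r(S) = 9 - (3 - 5*S²/2)² (r(S) = 9 - ((-5*S²)/2 + 3)² = 9 - (-5*S²/2 + 3)² = 9 - (3 - 5*S²/2)²)
r(f) + x(g) = (9 - (-6 + 5*60²)²/4) - 110 = (9 - (-6 + 5*3600)²/4) - 110 = (9 - (-6 + 18000)²/4) - 110 = (9 - ¼*17994²) - 110 = (9 - ¼*323784036) - 110 = (9 - 80946009) - 110 = -80946000 - 110 = -80946110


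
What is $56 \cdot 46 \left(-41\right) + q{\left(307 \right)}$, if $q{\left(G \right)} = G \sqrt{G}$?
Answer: $-105616 + 307 \sqrt{307} \approx -1.0024 \cdot 10^{5}$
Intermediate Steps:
$q{\left(G \right)} = G^{\frac{3}{2}}$
$56 \cdot 46 \left(-41\right) + q{\left(307 \right)} = 56 \cdot 46 \left(-41\right) + 307^{\frac{3}{2}} = 2576 \left(-41\right) + 307 \sqrt{307} = -105616 + 307 \sqrt{307}$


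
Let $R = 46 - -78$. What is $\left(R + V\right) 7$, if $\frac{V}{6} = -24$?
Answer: $-140$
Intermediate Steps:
$V = -144$ ($V = 6 \left(-24\right) = -144$)
$R = 124$ ($R = 46 + 78 = 124$)
$\left(R + V\right) 7 = \left(124 - 144\right) 7 = \left(-20\right) 7 = -140$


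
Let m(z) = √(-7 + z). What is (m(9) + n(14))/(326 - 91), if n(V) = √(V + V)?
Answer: √2/235 + 2*√7/235 ≈ 0.028535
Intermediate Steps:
n(V) = √2*√V (n(V) = √(2*V) = √2*√V)
(m(9) + n(14))/(326 - 91) = (√(-7 + 9) + √2*√14)/(326 - 91) = (√2 + 2*√7)/235 = (√2 + 2*√7)*(1/235) = √2/235 + 2*√7/235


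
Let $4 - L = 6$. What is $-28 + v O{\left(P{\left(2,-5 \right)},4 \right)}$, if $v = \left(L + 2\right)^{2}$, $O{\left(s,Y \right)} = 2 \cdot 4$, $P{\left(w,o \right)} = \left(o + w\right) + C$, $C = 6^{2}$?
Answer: $-28$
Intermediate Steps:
$C = 36$
$L = -2$ ($L = 4 - 6 = -2$)
$P{\left(w,o \right)} = 36 + o + w$ ($P{\left(w,o \right)} = \left(o + w\right) + 36 = 36 + o + w$)
$O{\left(s,Y \right)} = 8$
$v = 0$ ($v = \left(-2 + 2\right)^{2} = 0^{2} = 0$)
$-28 + v O{\left(P{\left(2,-5 \right)},4 \right)} = -28 + 0 \cdot 8 = -28 + 0 = -28$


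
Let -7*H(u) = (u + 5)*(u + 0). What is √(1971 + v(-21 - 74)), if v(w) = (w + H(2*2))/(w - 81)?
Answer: √187030921/308 ≈ 44.402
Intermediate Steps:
H(u) = -u*(5 + u)/7 (H(u) = -(u + 5)*(u + 0)/7 = -(5 + u)*u/7 = -u*(5 + u)/7)
v(w) = (-36/7 + w)/(-81 + w) (v(w) = (w - 2*2*(5 + 2*2)/7)/(w - 81) = (w - ⅐*4*(5 + 4))/(-81 + w) = (w - ⅐*4*9)/(-81 + w) = (w - 36/7)/(-81 + w) = (-36/7 + w)/(-81 + w))
√(1971 + v(-21 - 74)) = √(1971 + (-36/7 + (-21 - 74))/(-81 + (-21 - 74))) = √(1971 + (-36/7 - 95)/(-81 - 95)) = √(1971 - 701/7/(-176)) = √(1971 - 1/176*(-701/7)) = √(1971 + 701/1232) = √(2428973/1232) = √187030921/308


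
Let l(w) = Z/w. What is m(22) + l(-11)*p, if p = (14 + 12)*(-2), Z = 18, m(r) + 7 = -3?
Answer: 826/11 ≈ 75.091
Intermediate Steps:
m(r) = -10 (m(r) = -7 - 3 = -10)
p = -52 (p = 26*(-2) = -52)
l(w) = 18/w
m(22) + l(-11)*p = -10 + (18/(-11))*(-52) = -10 + (18*(-1/11))*(-52) = -10 - 18/11*(-52) = -10 + 936/11 = 826/11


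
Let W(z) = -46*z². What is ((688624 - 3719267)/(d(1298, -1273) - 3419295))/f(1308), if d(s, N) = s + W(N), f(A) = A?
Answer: 3030643/101974728948 ≈ 2.9720e-5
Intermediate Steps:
d(s, N) = s - 46*N²
((688624 - 3719267)/(d(1298, -1273) - 3419295))/f(1308) = ((688624 - 3719267)/((1298 - 46*(-1273)²) - 3419295))/1308 = -3030643/((1298 - 46*1620529) - 3419295)*(1/1308) = -3030643/((1298 - 74544334) - 3419295)*(1/1308) = -3030643/(-74543036 - 3419295)*(1/1308) = -3030643/(-77962331)*(1/1308) = -3030643*(-1/77962331)*(1/1308) = (3030643/77962331)*(1/1308) = 3030643/101974728948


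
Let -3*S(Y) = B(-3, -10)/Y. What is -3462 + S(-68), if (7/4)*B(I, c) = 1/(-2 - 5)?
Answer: -8651539/2499 ≈ -3462.0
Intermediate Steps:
B(I, c) = -4/49 (B(I, c) = 4/(7*(-2 - 5)) = (4/7)/(-7) = (4/7)*(-1/7) = -4/49)
S(Y) = 4/(147*Y) (S(Y) = -(-4)/(147*Y) = 4/(147*Y))
-3462 + S(-68) = -3462 + (4/147)/(-68) = -3462 + (4/147)*(-1/68) = -3462 - 1/2499 = -8651539/2499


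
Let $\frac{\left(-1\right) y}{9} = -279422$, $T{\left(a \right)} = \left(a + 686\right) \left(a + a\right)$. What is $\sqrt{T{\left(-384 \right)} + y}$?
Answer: $\sqrt{2282862} \approx 1510.9$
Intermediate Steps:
$T{\left(a \right)} = 2 a \left(686 + a\right)$ ($T{\left(a \right)} = \left(686 + a\right) 2 a = 2 a \left(686 + a\right)$)
$y = 2514798$ ($y = \left(-9\right) \left(-279422\right) = 2514798$)
$\sqrt{T{\left(-384 \right)} + y} = \sqrt{2 \left(-384\right) \left(686 - 384\right) + 2514798} = \sqrt{2 \left(-384\right) 302 + 2514798} = \sqrt{-231936 + 2514798} = \sqrt{2282862}$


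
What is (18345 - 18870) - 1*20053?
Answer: -20578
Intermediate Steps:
(18345 - 18870) - 1*20053 = -525 - 20053 = -20578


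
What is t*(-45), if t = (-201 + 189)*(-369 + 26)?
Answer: -185220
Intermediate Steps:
t = 4116 (t = -12*(-343) = 4116)
t*(-45) = 4116*(-45) = -185220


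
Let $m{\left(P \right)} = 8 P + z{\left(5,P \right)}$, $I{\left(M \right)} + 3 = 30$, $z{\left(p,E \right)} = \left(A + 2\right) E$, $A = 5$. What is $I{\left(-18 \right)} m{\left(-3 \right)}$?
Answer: $-1215$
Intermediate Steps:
$z{\left(p,E \right)} = 7 E$ ($z{\left(p,E \right)} = \left(5 + 2\right) E = 7 E$)
$I{\left(M \right)} = 27$ ($I{\left(M \right)} = -3 + 30 = 27$)
$m{\left(P \right)} = 15 P$ ($m{\left(P \right)} = 8 P + 7 P = 15 P$)
$I{\left(-18 \right)} m{\left(-3 \right)} = 27 \cdot 15 \left(-3\right) = 27 \left(-45\right) = -1215$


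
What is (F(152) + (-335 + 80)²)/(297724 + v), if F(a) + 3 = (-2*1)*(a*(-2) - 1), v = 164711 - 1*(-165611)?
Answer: 32816/314023 ≈ 0.10450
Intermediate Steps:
v = 330322 (v = 164711 + 165611 = 330322)
F(a) = -1 + 4*a (F(a) = -3 + (-2*1)*(a*(-2) - 1) = -3 - 2*(-2*a - 1) = -3 - 2*(-1 - 2*a) = -3 + (2 + 4*a) = -1 + 4*a)
(F(152) + (-335 + 80)²)/(297724 + v) = ((-1 + 4*152) + (-335 + 80)²)/(297724 + 330322) = ((-1 + 608) + (-255)²)/628046 = (607 + 65025)*(1/628046) = 65632*(1/628046) = 32816/314023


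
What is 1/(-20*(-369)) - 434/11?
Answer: -3202909/81180 ≈ -39.454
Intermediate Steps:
1/(-20*(-369)) - 434/11 = -1/20*(-1/369) - 434*1/11 = 1/7380 - 434/11 = -3202909/81180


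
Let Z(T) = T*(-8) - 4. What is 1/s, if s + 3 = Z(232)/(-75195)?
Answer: -5013/14915 ≈ -0.33610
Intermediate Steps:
Z(T) = -4 - 8*T (Z(T) = -8*T - 4 = -4 - 8*T)
s = -14915/5013 (s = -3 + (-4 - 8*232)/(-75195) = -3 + (-4 - 1856)*(-1/75195) = -3 - 1860*(-1/75195) = -3 + 124/5013 = -14915/5013 ≈ -2.9753)
1/s = 1/(-14915/5013) = -5013/14915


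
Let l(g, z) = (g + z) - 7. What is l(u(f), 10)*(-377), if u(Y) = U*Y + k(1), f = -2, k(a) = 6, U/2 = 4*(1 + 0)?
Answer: 2639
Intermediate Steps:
U = 8 (U = 2*(4*(1 + 0)) = 2*(4*1) = 2*4 = 8)
u(Y) = 6 + 8*Y (u(Y) = 8*Y + 6 = 6 + 8*Y)
l(g, z) = -7 + g + z
l(u(f), 10)*(-377) = (-7 + (6 + 8*(-2)) + 10)*(-377) = (-7 + (6 - 16) + 10)*(-377) = (-7 - 10 + 10)*(-377) = -7*(-377) = 2639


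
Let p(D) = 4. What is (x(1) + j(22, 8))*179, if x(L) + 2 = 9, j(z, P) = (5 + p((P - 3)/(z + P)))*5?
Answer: 9308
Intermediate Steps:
j(z, P) = 45 (j(z, P) = (5 + 4)*5 = 9*5 = 45)
x(L) = 7 (x(L) = -2 + 9 = 7)
(x(1) + j(22, 8))*179 = (7 + 45)*179 = 52*179 = 9308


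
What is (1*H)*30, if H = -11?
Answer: -330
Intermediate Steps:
(1*H)*30 = (1*(-11))*30 = -11*30 = -330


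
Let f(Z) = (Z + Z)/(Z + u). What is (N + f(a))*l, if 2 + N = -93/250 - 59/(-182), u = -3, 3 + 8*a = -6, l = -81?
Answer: 15226704/125125 ≈ 121.69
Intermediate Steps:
a = -9/8 (a = -3/8 + (1/8)*(-6) = -3/8 - 3/4 = -9/8 ≈ -1.1250)
f(Z) = 2*Z/(-3 + Z) (f(Z) = (Z + Z)/(Z - 3) = (2*Z)/(-3 + Z) = 2*Z/(-3 + Z))
N = -23294/11375 (N = -2 + (-93/250 - 59/(-182)) = -2 + (-93*1/250 - 59*(-1/182)) = -2 + (-93/250 + 59/182) = -2 - 544/11375 = -23294/11375 ≈ -2.0478)
(N + f(a))*l = (-23294/11375 + 2*(-9/8)/(-3 - 9/8))*(-81) = (-23294/11375 + 2*(-9/8)/(-33/8))*(-81) = (-23294/11375 + 2*(-9/8)*(-8/33))*(-81) = (-23294/11375 + 6/11)*(-81) = -187984/125125*(-81) = 15226704/125125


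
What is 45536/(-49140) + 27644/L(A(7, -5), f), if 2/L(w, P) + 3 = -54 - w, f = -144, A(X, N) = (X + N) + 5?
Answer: -10867420664/12285 ≈ -8.8461e+5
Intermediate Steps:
A(X, N) = 5 + N + X (A(X, N) = (N + X) + 5 = 5 + N + X)
L(w, P) = 2/(-57 - w) (L(w, P) = 2/(-3 + (-54 - w)) = 2/(-57 - w))
45536/(-49140) + 27644/L(A(7, -5), f) = 45536/(-49140) + 27644/((-2/(57 + (5 - 5 + 7)))) = 45536*(-1/49140) + 27644/((-2/(57 + 7))) = -11384/12285 + 27644/((-2/64)) = -11384/12285 + 27644/((-2*1/64)) = -11384/12285 + 27644/(-1/32) = -11384/12285 + 27644*(-32) = -11384/12285 - 884608 = -10867420664/12285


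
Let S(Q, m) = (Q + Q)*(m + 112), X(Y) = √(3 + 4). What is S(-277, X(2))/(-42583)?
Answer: 62048/42583 + 554*√7/42583 ≈ 1.4915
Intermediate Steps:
X(Y) = √7
S(Q, m) = 2*Q*(112 + m) (S(Q, m) = (2*Q)*(112 + m) = 2*Q*(112 + m))
S(-277, X(2))/(-42583) = (2*(-277)*(112 + √7))/(-42583) = (-62048 - 554*√7)*(-1/42583) = 62048/42583 + 554*√7/42583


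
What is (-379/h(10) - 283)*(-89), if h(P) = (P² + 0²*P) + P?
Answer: 2804301/110 ≈ 25494.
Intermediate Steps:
h(P) = P + P² (h(P) = (P² + 0*P) + P = (P² + 0) + P = P² + P = P + P²)
(-379/h(10) - 283)*(-89) = (-379*1/(10*(1 + 10)) - 283)*(-89) = (-379/(10*11) - 283)*(-89) = (-379/110 - 283)*(-89) = -31509/110*(-89) = 2804301/110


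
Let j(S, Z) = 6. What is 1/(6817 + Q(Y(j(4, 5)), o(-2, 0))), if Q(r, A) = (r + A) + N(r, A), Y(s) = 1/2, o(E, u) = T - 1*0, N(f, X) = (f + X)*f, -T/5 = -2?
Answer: 4/27331 ≈ 0.00014635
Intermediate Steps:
T = 10 (T = -5*(-2) = 10)
N(f, X) = f*(X + f) (N(f, X) = (X + f)*f = f*(X + f))
o(E, u) = 10 (o(E, u) = 10 - 1*0 = 10 + 0 = 10)
Y(s) = 1/2
Q(r, A) = A + r + r*(A + r) (Q(r, A) = (r + A) + r*(A + r) = (A + r) + r*(A + r) = A + r + r*(A + r))
1/(6817 + Q(Y(j(4, 5)), o(-2, 0))) = 1/(6817 + (10 + 1/2 + (10 + 1/2)/2)) = 1/(6817 + (10 + 1/2 + (1/2)*(21/2))) = 1/(6817 + (10 + 1/2 + 21/4)) = 1/(6817 + 63/4) = 1/(27331/4) = 4/27331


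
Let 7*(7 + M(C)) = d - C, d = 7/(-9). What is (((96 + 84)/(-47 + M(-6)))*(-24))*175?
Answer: 9525600/671 ≈ 14196.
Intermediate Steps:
d = -7/9 (d = 7*(-⅑) = -7/9 ≈ -0.77778)
M(C) = -64/9 - C/7 (M(C) = -7 + (-7/9 - C)/7 = -7 + (-⅑ - C/7) = -64/9 - C/7)
(((96 + 84)/(-47 + M(-6)))*(-24))*175 = (((96 + 84)/(-47 + (-64/9 - ⅐*(-6))))*(-24))*175 = ((180/(-47 + (-64/9 + 6/7)))*(-24))*175 = ((180/(-47 - 394/63))*(-24))*175 = ((180/(-3355/63))*(-24))*175 = ((180*(-63/3355))*(-24))*175 = -2268/671*(-24)*175 = (54432/671)*175 = 9525600/671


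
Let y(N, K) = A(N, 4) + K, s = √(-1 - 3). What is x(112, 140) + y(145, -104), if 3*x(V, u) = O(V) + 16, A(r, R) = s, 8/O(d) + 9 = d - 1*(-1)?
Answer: -3847/39 + 2*I ≈ -98.641 + 2.0*I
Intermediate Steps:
O(d) = 8/(-8 + d) (O(d) = 8/(-9 + (d - 1*(-1))) = 8/(-9 + (d + 1)) = 8/(-9 + (1 + d)) = 8/(-8 + d))
s = 2*I (s = √(-4) = 2*I ≈ 2.0*I)
A(r, R) = 2*I
y(N, K) = K + 2*I (y(N, K) = 2*I + K = K + 2*I)
x(V, u) = 16/3 + 8/(3*(-8 + V)) (x(V, u) = (8/(-8 + V) + 16)/3 = (16 + 8/(-8 + V))/3 = 16/3 + 8/(3*(-8 + V)))
x(112, 140) + y(145, -104) = 8*(-15 + 2*112)/(3*(-8 + 112)) + (-104 + 2*I) = (8/3)*(-15 + 224)/104 + (-104 + 2*I) = (8/3)*(1/104)*209 + (-104 + 2*I) = 209/39 + (-104 + 2*I) = -3847/39 + 2*I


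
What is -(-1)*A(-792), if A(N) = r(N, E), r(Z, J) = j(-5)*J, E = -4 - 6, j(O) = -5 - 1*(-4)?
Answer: 10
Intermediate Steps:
j(O) = -1 (j(O) = -5 + 4 = -1)
E = -10
r(Z, J) = -J
A(N) = 10 (A(N) = -1*(-10) = 10)
-(-1)*A(-792) = -(-1)*10 = -1*(-10) = 10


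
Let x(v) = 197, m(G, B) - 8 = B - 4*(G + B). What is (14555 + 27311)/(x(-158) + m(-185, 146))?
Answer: 41866/507 ≈ 82.576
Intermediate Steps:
m(G, B) = 8 - 4*G - 3*B (m(G, B) = 8 + (B - 4*(G + B)) = 8 + (B - 4*(B + G)) = 8 + (B + (-4*B - 4*G)) = 8 + (-4*G - 3*B) = 8 - 4*G - 3*B)
(14555 + 27311)/(x(-158) + m(-185, 146)) = (14555 + 27311)/(197 + (8 - 4*(-185) - 3*146)) = 41866/(197 + (8 + 740 - 438)) = 41866/(197 + 310) = 41866/507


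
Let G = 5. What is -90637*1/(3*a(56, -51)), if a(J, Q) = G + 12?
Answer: -90637/51 ≈ -1777.2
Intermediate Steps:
a(J, Q) = 17 (a(J, Q) = 5 + 12 = 17)
-90637*1/(3*a(56, -51)) = -90637/(3*17) = -90637/51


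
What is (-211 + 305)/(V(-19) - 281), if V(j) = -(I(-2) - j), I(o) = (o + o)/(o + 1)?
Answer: -47/152 ≈ -0.30921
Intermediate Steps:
I(o) = 2*o/(1 + o) (I(o) = (2*o)/(1 + o) = 2*o/(1 + o))
V(j) = -4 + j (V(j) = -(2*(-2)/(1 - 2) - j) = -(2*(-2)/(-1) - j) = -(2*(-2)*(-1) - j) = -(4 - j) = -4 + j)
(-211 + 305)/(V(-19) - 281) = (-211 + 305)/((-4 - 19) - 281) = 94/(-23 - 281) = 94/(-304) = 94*(-1/304) = -47/152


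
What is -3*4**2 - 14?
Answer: -62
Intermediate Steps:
-3*4**2 - 14 = -3*16 - 14 = -48 - 14 = -62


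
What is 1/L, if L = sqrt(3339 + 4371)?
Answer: sqrt(7710)/7710 ≈ 0.011389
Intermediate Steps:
L = sqrt(7710) ≈ 87.807
1/L = 1/(sqrt(7710)) = sqrt(7710)/7710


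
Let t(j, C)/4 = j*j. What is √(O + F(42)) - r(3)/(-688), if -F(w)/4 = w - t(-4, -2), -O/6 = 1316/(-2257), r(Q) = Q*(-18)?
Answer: -27/344 + 4*√29131099/2257 ≈ 9.4870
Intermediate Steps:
r(Q) = -18*Q
t(j, C) = 4*j² (t(j, C) = 4*(j*j) = 4*j²)
O = 7896/2257 (O = -7896/(-2257) = -7896*(-1)/2257 = -6*(-1316/2257) = 7896/2257 ≈ 3.4984)
F(w) = 256 - 4*w (F(w) = -4*(w - 4*(-4)²) = -4*(w - 4*16) = -4*(w - 1*64) = -4*(w - 64) = -4*(-64 + w) = 256 - 4*w)
√(O + F(42)) - r(3)/(-688) = √(7896/2257 + (256 - 4*42)) - (-18*3)/(-688) = √(7896/2257 + (256 - 168)) - (-54)*(-1)/688 = √(7896/2257 + 88) - 1*27/344 = √(206512/2257) - 27/344 = 4*√29131099/2257 - 27/344 = -27/344 + 4*√29131099/2257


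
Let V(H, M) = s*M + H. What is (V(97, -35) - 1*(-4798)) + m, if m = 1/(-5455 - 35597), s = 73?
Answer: 96061679/41052 ≈ 2340.0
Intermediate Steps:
V(H, M) = H + 73*M (V(H, M) = 73*M + H = H + 73*M)
m = -1/41052 (m = 1/(-41052) = -1/41052 ≈ -2.4359e-5)
(V(97, -35) - 1*(-4798)) + m = ((97 + 73*(-35)) - 1*(-4798)) - 1/41052 = ((97 - 2555) + 4798) - 1/41052 = (-2458 + 4798) - 1/41052 = 2340 - 1/41052 = 96061679/41052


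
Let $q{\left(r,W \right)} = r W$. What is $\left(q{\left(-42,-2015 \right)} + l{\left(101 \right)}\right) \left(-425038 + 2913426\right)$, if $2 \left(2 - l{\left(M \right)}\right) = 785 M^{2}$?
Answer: $-9752640797074$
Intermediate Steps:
$l{\left(M \right)} = 2 - \frac{785 M^{2}}{2}$
$q{\left(r,W \right)} = W r$
$\left(q{\left(-42,-2015 \right)} + l{\left(101 \right)}\right) \left(-425038 + 2913426\right) = \left(\left(-2015\right) \left(-42\right) + \left(2 - \frac{785 \cdot 101^{2}}{2}\right)\right) \left(-425038 + 2913426\right) = \left(84630 + \left(2 - \frac{8007785}{2}\right)\right) 2488388 = \left(84630 - \frac{8007781}{2}\right) 2488388 = \left(- \frac{7838521}{2}\right) 2488388 = -9752640797074$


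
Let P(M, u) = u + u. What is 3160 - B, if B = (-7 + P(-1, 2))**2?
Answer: 3151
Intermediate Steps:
P(M, u) = 2*u
B = 9 (B = (-7 + 2*2)**2 = (-7 + 4)**2 = (-3)**2 = 9)
3160 - B = 3160 - 1*9 = 3160 - 9 = 3151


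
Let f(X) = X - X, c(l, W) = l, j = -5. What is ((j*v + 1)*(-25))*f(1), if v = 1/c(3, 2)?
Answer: 0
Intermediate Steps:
f(X) = 0
v = 1/3 ≈ 0.33333
((j*v + 1)*(-25))*f(1) = ((-5*1/3 + 1)*(-25))*0 = ((-5/3 + 1)*(-25))*0 = -2/3*(-25)*0 = (50/3)*0 = 0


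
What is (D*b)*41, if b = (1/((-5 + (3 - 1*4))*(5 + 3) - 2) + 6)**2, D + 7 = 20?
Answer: 47650733/2500 ≈ 19060.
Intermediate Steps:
D = 13 (D = -7 + 20 = 13)
b = 89401/2500 (b = (1/((-5 + (3 - 4))*8 - 2) + 6)**2 = (1/((-5 - 1)*8 - 2) + 6)**2 = (1/(-6*8 - 2) + 6)**2 = (1/(-48 - 2) + 6)**2 = (1/(-50) + 6)**2 = (-1/50 + 6)**2 = (299/50)**2 = 89401/2500 ≈ 35.760)
(D*b)*41 = (13*(89401/2500))*41 = (1162213/2500)*41 = 47650733/2500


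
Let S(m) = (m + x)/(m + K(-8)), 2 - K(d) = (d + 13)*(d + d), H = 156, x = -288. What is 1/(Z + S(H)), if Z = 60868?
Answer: 119/7243226 ≈ 1.6429e-5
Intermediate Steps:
K(d) = 2 - 2*d*(13 + d) (K(d) = 2 - (d + 13)*(d + d) = 2 - (13 + d)*2*d = 2 - 2*d*(13 + d))
S(m) = (-288 + m)/(82 + m) (S(m) = (m - 288)/(m + (2 - 26*(-8) - 2*(-8)**2)) = (-288 + m)/(m + (2 + 208 - 2*64)) = (-288 + m)/(m + (2 + 208 - 128)) = (-288 + m)/(m + 82) = (-288 + m)/(82 + m))
1/(Z + S(H)) = 1/(60868 + (-288 + 156)/(82 + 156)) = 1/(60868 - 132/238) = 1/(60868 + (1/238)*(-132)) = 1/(60868 - 66/119) = 1/(7243226/119) = 119/7243226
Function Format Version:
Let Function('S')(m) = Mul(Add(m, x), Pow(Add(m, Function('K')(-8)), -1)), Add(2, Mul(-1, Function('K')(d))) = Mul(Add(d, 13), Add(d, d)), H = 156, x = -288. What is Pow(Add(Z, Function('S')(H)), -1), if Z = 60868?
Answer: Rational(119, 7243226) ≈ 1.6429e-5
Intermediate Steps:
Function('K')(d) = Add(2, Mul(-2, d, Add(13, d))) (Function('K')(d) = Add(2, Mul(-1, Mul(Add(d, 13), Add(d, d)))) = Add(2, Mul(-1, Mul(Add(13, d), Mul(2, d)))) = Add(2, Mul(-1, Mul(2, d, Add(13, d)))) = Add(2, Mul(-2, d, Add(13, d))))
Function('S')(m) = Mul(Pow(Add(82, m), -1), Add(-288, m)) (Function('S')(m) = Mul(Add(m, -288), Pow(Add(m, Add(2, Mul(-26, -8), Mul(-2, Pow(-8, 2)))), -1)) = Mul(Add(-288, m), Pow(Add(m, Add(2, 208, Mul(-2, 64))), -1)) = Mul(Add(-288, m), Pow(Add(m, Add(2, 208, -128)), -1)) = Mul(Add(-288, m), Pow(Add(m, 82), -1)) = Mul(Add(-288, m), Pow(Add(82, m), -1)) = Mul(Pow(Add(82, m), -1), Add(-288, m)))
Pow(Add(Z, Function('S')(H)), -1) = Pow(Add(60868, Mul(Pow(Add(82, 156), -1), Add(-288, 156))), -1) = Pow(Add(60868, Mul(Pow(238, -1), -132)), -1) = Pow(Add(60868, Mul(Rational(1, 238), -132)), -1) = Pow(Add(60868, Rational(-66, 119)), -1) = Pow(Rational(7243226, 119), -1) = Rational(119, 7243226)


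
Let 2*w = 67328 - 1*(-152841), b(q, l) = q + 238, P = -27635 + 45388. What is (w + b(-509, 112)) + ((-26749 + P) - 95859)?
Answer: 9917/2 ≈ 4958.5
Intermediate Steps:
P = 17753
b(q, l) = 238 + q
w = 220169/2 (w = (67328 - 1*(-152841))/2 = (67328 + 152841)/2 = (½)*220169 = 220169/2 ≈ 1.1008e+5)
(w + b(-509, 112)) + ((-26749 + P) - 95859) = (220169/2 + (238 - 509)) + ((-26749 + 17753) - 95859) = (220169/2 - 271) + (-8996 - 95859) = 219627/2 - 104855 = 9917/2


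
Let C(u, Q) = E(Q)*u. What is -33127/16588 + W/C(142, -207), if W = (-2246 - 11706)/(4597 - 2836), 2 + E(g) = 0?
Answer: -4084042993/2074014228 ≈ -1.9691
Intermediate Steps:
E(g) = -2 (E(g) = -2 + 0 = -2)
C(u, Q) = -2*u
W = -13952/1761 ≈ -7.9228
-33127/16588 + W/C(142, -207) = -33127/16588 - 13952/(1761*((-2*142))) = -33127*1/16588 - 13952/1761/(-284) = -33127/16588 - 13952/1761*(-1/284) = -33127/16588 + 3488/125031 = -4084042993/2074014228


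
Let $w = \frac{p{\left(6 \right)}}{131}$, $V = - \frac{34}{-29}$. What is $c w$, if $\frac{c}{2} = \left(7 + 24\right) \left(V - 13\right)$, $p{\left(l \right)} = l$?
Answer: $- \frac{127596}{3799} \approx -33.587$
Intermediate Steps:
$V = \frac{34}{29}$ ($V = \left(-34\right) \left(- \frac{1}{29}\right) = \frac{34}{29} \approx 1.1724$)
$c = - \frac{21266}{29}$ ($c = 2 \left(7 + 24\right) \left(\frac{34}{29} - 13\right) = 2 \cdot 31 \left(- \frac{343}{29}\right) = 2 \left(- \frac{10633}{29}\right) = - \frac{21266}{29} \approx -733.31$)
$w = \frac{6}{131} \approx 0.045802$
$c w = \left(- \frac{21266}{29}\right) \frac{6}{131} = - \frac{127596}{3799}$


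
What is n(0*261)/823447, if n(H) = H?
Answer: 0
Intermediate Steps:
n(0*261)/823447 = (0*261)/823447 = 0*(1/823447) = 0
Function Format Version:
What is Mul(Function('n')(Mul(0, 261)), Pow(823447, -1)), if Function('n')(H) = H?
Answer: 0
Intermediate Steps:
Mul(Function('n')(Mul(0, 261)), Pow(823447, -1)) = Mul(Mul(0, 261), Pow(823447, -1)) = Mul(0, Rational(1, 823447)) = 0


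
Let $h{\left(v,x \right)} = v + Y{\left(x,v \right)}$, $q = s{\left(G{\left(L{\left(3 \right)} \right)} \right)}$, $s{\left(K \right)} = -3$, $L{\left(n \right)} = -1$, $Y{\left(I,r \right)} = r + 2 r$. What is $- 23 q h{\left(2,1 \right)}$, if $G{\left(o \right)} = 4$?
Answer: $552$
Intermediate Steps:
$Y{\left(I,r \right)} = 3 r$
$q = -3$
$h{\left(v,x \right)} = 4 v$ ($h{\left(v,x \right)} = v + 3 v = 4 v$)
$- 23 q h{\left(2,1 \right)} = \left(-23\right) \left(-3\right) 4 \cdot 2 = 69 \cdot 8 = 552$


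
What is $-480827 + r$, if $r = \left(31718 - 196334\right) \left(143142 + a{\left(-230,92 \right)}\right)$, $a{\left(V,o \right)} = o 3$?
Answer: $-23609378315$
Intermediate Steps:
$a{\left(V,o \right)} = 3 o$
$r = -23608897488$ ($r = \left(31718 - 196334\right) \left(143142 + 3 \cdot 92\right) = - 164616 \left(143142 + 276\right) = \left(-164616\right) 143418 = -23608897488$)
$-480827 + r = -480827 - 23608897488 = -23609378315$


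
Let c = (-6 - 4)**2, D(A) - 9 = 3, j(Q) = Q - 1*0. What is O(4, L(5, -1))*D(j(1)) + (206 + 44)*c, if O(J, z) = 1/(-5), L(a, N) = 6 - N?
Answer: 124988/5 ≈ 24998.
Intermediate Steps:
j(Q) = Q (j(Q) = Q + 0 = Q)
O(J, z) = -1/5
D(A) = 12 (D(A) = 9 + 3 = 12)
c = 100 (c = (-10)**2 = 100)
O(4, L(5, -1))*D(j(1)) + (206 + 44)*c = -1/5*12 + (206 + 44)*100 = -12/5 + 250*100 = -12/5 + 25000 = 124988/5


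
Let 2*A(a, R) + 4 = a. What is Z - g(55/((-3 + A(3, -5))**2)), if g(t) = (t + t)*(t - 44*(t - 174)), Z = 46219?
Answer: -49929141/2401 ≈ -20795.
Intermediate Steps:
A(a, R) = -2 + a/2
g(t) = 2*t*(7656 - 43*t) (g(t) = (2*t)*(t - 44*(-174 + t)) = (2*t)*(t + (7656 - 44*t)) = (2*t)*(7656 - 43*t) = 2*t*(7656 - 43*t))
Z - g(55/((-3 + A(3, -5))**2)) = 46219 - 2*55/((-3 + (-2 + (1/2)*3))**2)*(7656 - 2365/((-3 + (-2 + (1/2)*3))**2)) = 46219 - 2*55/((-3 + (-2 + 3/2))**2)*(7656 - 2365/((-3 + (-2 + 3/2))**2)) = 46219 - 2*55/((-3 - 1/2)**2)*(7656 - 2365/((-3 - 1/2)**2)) = 46219 - 2*55/((-7/2)**2)*(7656 - 2365/((-7/2)**2)) = 46219 - 2*55/(49/4)*(7656 - 2365/49/4) = 46219 - 2*55*(4/49)*(7656 - 2365*4/49) = 46219 - 2*220*(7656 - 43*220/49)/49 = 46219 - 2*220*(7656 - 9460/49)/49 = 46219 - 2*220*365684/(49*49) = 46219 - 1*160900960/2401 = 46219 - 160900960/2401 = -49929141/2401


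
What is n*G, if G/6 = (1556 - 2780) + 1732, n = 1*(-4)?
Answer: -12192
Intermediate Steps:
n = -4
G = 3048 (G = 6*((1556 - 2780) + 1732) = 6*(-1224 + 1732) = 6*508 = 3048)
n*G = -4*3048 = -12192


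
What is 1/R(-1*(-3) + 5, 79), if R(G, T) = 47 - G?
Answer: 1/39 ≈ 0.025641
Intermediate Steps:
1/R(-1*(-3) + 5, 79) = 1/(47 - (-1*(-3) + 5)) = 1/(47 - (3 + 5)) = 1/(47 - 1*8) = 1/(47 - 8) = 1/39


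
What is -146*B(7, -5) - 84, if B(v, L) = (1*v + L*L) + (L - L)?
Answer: -4756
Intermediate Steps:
B(v, L) = v + L² (B(v, L) = (v + L²) + 0 = v + L²)
-146*B(7, -5) - 84 = -146*(7 + (-5)²) - 84 = -146*(7 + 25) - 84 = -146*32 - 84 = -4672 - 84 = -4756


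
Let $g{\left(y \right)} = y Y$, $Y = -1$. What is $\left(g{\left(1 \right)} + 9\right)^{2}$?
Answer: $64$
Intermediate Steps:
$g{\left(y \right)} = - y$ ($g{\left(y \right)} = y \left(-1\right) = - y$)
$\left(g{\left(1 \right)} + 9\right)^{2} = \left(\left(-1\right) 1 + 9\right)^{2} = \left(-1 + 9\right)^{2} = 8^{2} = 64$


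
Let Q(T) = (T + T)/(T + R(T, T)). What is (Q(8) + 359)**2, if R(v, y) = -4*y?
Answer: 1155625/9 ≈ 1.2840e+5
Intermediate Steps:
Q(T) = -2/3 (Q(T) = (T + T)/(T - 4*T) = (2*T)/((-3*T)) = (2*T)*(-1/(3*T)) = -2/3)
(Q(8) + 359)**2 = (-2/3 + 359)**2 = (1075/3)**2 = 1155625/9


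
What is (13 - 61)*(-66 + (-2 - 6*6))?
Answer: 4992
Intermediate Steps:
(13 - 61)*(-66 + (-2 - 6*6)) = -48*(-66 + (-2 - 36)) = -48*(-66 - 38) = -48*(-104) = 4992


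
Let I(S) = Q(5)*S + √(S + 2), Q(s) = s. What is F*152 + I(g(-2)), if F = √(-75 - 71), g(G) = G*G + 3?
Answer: 38 + 152*I*√146 ≈ 38.0 + 1836.6*I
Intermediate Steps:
g(G) = 3 + G² (g(G) = G² + 3 = 3 + G²)
F = I*√146 (F = √(-146) = I*√146 ≈ 12.083*I)
I(S) = √(2 + S) + 5*S (I(S) = 5*S + √(S + 2) = 5*S + √(2 + S) = √(2 + S) + 5*S)
F*152 + I(g(-2)) = (I*√146)*152 + (√(2 + (3 + (-2)²)) + 5*(3 + (-2)²)) = 152*I*√146 + (√(2 + (3 + 4)) + 5*(3 + 4)) = 152*I*√146 + (√(2 + 7) + 5*7) = 152*I*√146 + (√9 + 35) = 152*I*√146 + (3 + 35) = 152*I*√146 + 38 = 38 + 152*I*√146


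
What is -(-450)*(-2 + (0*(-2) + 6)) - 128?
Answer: 1672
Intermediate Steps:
-(-450)*(-2 + (0*(-2) + 6)) - 128 = -(-450)*(-2 + (0 + 6)) - 128 = -(-450)*(-2 + 6) - 128 = -(-450)*4 - 128 = -75*(-24) - 128 = 1800 - 128 = 1672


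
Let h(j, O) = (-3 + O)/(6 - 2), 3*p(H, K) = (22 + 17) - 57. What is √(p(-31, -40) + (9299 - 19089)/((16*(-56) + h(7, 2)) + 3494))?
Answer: I*√1054748846/10391 ≈ 3.1255*I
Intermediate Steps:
p(H, K) = -6 (p(H, K) = ((22 + 17) - 57)/3 = (39 - 57)/3 = (⅓)*(-18) = -6)
h(j, O) = -¾ + O/4 (h(j, O) = (-3 + O)/4 = (-3 + O)*(¼) = -¾ + O/4)
√(p(-31, -40) + (9299 - 19089)/((16*(-56) + h(7, 2)) + 3494)) = √(-6 + (9299 - 19089)/((16*(-56) + (-¾ + (¼)*2)) + 3494)) = √(-6 - 9790/((-896 + (-¾ + ½)) + 3494)) = √(-6 - 9790/((-896 - ¼) + 3494)) = √(-6 - 9790/(-3585/4 + 3494)) = √(-6 - 9790/10391/4) = √(-6 - 9790*4/10391) = √(-6 - 39160/10391) = √(-101506/10391) = I*√1054748846/10391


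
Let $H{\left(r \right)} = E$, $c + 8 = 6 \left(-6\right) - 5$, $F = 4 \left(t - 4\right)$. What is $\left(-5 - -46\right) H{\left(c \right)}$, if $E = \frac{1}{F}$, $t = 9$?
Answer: $\frac{41}{20} \approx 2.05$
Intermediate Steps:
$F = 20$ ($F = 4 \left(9 - 4\right) = 4 \cdot 5 = 20$)
$c = -49$ ($c = -8 + \left(6 \left(-6\right) - 5\right) = -8 - 41 = -49$)
$E = \frac{1}{20} \approx 0.05$
$H{\left(r \right)} = \frac{1}{20}$
$\left(-5 - -46\right) H{\left(c \right)} = \left(-5 - -46\right) \frac{1}{20} = \left(-5 + 46\right) \frac{1}{20} = 41 \cdot \frac{1}{20} = \frac{41}{20}$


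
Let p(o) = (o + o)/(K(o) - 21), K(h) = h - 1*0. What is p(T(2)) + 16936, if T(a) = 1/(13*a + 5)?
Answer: 5504199/325 ≈ 16936.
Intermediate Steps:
T(a) = 1/(5 + 13*a)
K(h) = h (K(h) = h + 0 = h)
p(o) = 2*o/(-21 + o) (p(o) = (o + o)/(o - 21) = (2*o)/(-21 + o) = 2*o/(-21 + o))
p(T(2)) + 16936 = 2/((5 + 13*2)*(-21 + 1/(5 + 13*2))) + 16936 = 2/((5 + 26)*(-21 + 1/(5 + 26))) + 16936 = 2/(31*(-21 + 1/31)) + 16936 = 2*(1/31)/(-21 + 1/31) + 16936 = 2*(1/31)/(-650/31) + 16936 = 2*(1/31)*(-31/650) + 16936 = -1/325 + 16936 = 5504199/325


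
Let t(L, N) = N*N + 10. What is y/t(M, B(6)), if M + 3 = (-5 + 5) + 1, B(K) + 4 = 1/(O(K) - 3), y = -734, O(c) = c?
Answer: -6606/211 ≈ -31.308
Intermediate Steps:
B(K) = -4 + 1/(-3 + K) (B(K) = -4 + 1/(K - 3) = -4 + 1/(-3 + K))
M = -2 (M = -3 + ((-5 + 5) + 1) = -3 + (0 + 1) = -3 + 1 = -2)
t(L, N) = 10 + N² (t(L, N) = N² + 10 = 10 + N²)
y/t(M, B(6)) = -734/(10 + ((13 - 4*6)/(-3 + 6))²) = -734/(10 + ((13 - 24)/3)²) = -734/(10 + ((⅓)*(-11))²) = -734/(10 + (-11/3)²) = -734/(10 + 121/9) = -734/211/9 = -734*9/211 = -6606/211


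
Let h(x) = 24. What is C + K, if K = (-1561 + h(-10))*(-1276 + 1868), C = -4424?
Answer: -914328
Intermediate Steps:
K = -909904 (K = (-1561 + 24)*(-1276 + 1868) = -1537*592 = -909904)
C + K = -4424 - 909904 = -914328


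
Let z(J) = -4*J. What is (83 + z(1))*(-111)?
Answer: -8769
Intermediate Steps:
z(J) = -4*J
(83 + z(1))*(-111) = (83 - 4*1)*(-111) = (83 - 4)*(-111) = 79*(-111) = -8769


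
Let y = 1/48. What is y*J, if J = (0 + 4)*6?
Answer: 1/2 ≈ 0.50000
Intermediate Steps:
y = 1/48 ≈ 0.020833
J = 24 (J = 4*6 = 24)
y*J = (1/48)*24 = 1/2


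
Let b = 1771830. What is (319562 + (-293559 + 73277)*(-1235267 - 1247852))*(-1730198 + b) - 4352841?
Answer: 22772151918690999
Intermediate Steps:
(319562 + (-293559 + 73277)*(-1235267 - 1247852))*(-1730198 + b) - 4352841 = (319562 + (-293559 + 73277)*(-1235267 - 1247852))*(-1730198 + 1771830) - 4352841 = (319562 - 220282*(-2483119))*41632 - 4352841 = (319562 + 546986419558)*41632 - 4352841 = 546986739120*41632 - 4352841 = 22772151923043840 - 4352841 = 22772151918690999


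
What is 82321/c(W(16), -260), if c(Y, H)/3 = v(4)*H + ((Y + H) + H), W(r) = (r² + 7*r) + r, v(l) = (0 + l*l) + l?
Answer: -82321/16008 ≈ -5.1425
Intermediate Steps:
v(l) = l + l² (v(l) = (0 + l²) + l = l² + l = l + l²)
W(r) = r² + 8*r
c(Y, H) = 3*Y + 66*H (c(Y, H) = 3*((4*(1 + 4))*H + ((Y + H) + H)) = 3*((4*5)*H + ((H + Y) + H)) = 3*(20*H + (Y + 2*H)) = 3*(Y + 22*H) = 3*Y + 66*H)
82321/c(W(16), -260) = 82321/(3*(16*(8 + 16)) + 66*(-260)) = 82321/(3*(16*24) - 17160) = 82321/(3*384 - 17160) = 82321/(1152 - 17160) = 82321/(-16008) = 82321*(-1/16008) = -82321/16008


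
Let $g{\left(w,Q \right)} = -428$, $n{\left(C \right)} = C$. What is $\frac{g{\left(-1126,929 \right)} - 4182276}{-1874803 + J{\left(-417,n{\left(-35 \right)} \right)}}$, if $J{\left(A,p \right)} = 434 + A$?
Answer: $\frac{2091352}{937393} \approx 2.231$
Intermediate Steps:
$\frac{g{\left(-1126,929 \right)} - 4182276}{-1874803 + J{\left(-417,n{\left(-35 \right)} \right)}} = \frac{-428 - 4182276}{-1874803 + \left(434 - 417\right)} = - \frac{4182704}{-1874803 + 17} = - \frac{4182704}{-1874786} = \left(-4182704\right) \left(- \frac{1}{1874786}\right) = \frac{2091352}{937393}$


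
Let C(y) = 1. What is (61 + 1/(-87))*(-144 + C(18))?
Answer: -758758/87 ≈ -8721.4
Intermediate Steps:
(61 + 1/(-87))*(-144 + C(18)) = (61 + 1/(-87))*(-144 + 1) = (61 - 1/87)*(-143) = (5306/87)*(-143) = -758758/87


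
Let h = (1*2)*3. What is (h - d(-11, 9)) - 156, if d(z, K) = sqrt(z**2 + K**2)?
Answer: -150 - sqrt(202) ≈ -164.21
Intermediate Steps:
h = 6 (h = 2*3 = 6)
d(z, K) = sqrt(K**2 + z**2)
(h - d(-11, 9)) - 156 = (6 - sqrt(9**2 + (-11)**2)) - 156 = (6 - sqrt(81 + 121)) - 156 = (6 - sqrt(202)) - 156 = -150 - sqrt(202)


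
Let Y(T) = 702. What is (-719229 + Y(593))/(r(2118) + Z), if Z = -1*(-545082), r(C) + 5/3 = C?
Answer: -2155581/1641595 ≈ -1.3131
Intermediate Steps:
r(C) = -5/3 + C
Z = 545082
(-719229 + Y(593))/(r(2118) + Z) = (-719229 + 702)/((-5/3 + 2118) + 545082) = -718527/(6349/3 + 545082) = -718527/1641595/3 = -718527*3/1641595 = -2155581/1641595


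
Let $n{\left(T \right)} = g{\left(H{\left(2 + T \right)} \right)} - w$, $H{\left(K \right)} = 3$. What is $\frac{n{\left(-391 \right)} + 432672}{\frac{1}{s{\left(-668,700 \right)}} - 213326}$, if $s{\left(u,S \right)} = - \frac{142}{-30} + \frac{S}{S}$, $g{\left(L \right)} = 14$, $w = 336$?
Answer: $- \frac{37182100}{18346021} \approx -2.0267$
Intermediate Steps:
$s{\left(u,S \right)} = \frac{86}{15}$ ($s{\left(u,S \right)} = \left(-142\right) \left(- \frac{1}{30}\right) + 1 = \frac{71}{15} + 1 = \frac{86}{15}$)
$n{\left(T \right)} = -322$ ($n{\left(T \right)} = 14 - 336 = -322$)
$\frac{n{\left(-391 \right)} + 432672}{\frac{1}{s{\left(-668,700 \right)}} - 213326} = \frac{-322 + 432672}{\frac{1}{\frac{86}{15}} - 213326} = \frac{432350}{\frac{15}{86} - 213326} = \frac{432350}{- \frac{18346021}{86}} = 432350 \left(- \frac{86}{18346021}\right) = - \frac{37182100}{18346021}$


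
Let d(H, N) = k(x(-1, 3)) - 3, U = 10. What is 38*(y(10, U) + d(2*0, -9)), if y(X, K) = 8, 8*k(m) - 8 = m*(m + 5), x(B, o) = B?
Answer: 209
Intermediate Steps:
k(m) = 1 + m*(5 + m)/8 (k(m) = 1 + (m*(m + 5))/8 = 1 + (m*(5 + m))/8 = 1 + m*(5 + m)/8)
d(H, N) = -5/2 (d(H, N) = (1 + (⅛)*(-1)² + (5/8)*(-1)) - 3 = (1 + (⅛)*1 - 5/8) - 3 = (1 + ⅛ - 5/8) - 3 = ½ - 3 = -5/2)
38*(y(10, U) + d(2*0, -9)) = 38*(8 - 5/2) = 38*(11/2) = 209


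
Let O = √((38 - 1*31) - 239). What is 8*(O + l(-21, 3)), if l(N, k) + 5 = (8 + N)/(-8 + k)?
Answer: -96/5 + 16*I*√58 ≈ -19.2 + 121.85*I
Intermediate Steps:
O = 2*I*√58 (O = √((38 - 31) - 239) = √(7 - 239) = √(-232) = 2*I*√58 ≈ 15.232*I)
l(N, k) = -5 + (8 + N)/(-8 + k)
8*(O + l(-21, 3)) = 8*(2*I*√58 + (48 - 21 - 5*3)/(-8 + 3)) = 8*(2*I*√58 + (48 - 21 - 15)/(-5)) = 8*(2*I*√58 - ⅕*12) = 8*(2*I*√58 - 12/5) = 8*(-12/5 + 2*I*√58) = -96/5 + 16*I*√58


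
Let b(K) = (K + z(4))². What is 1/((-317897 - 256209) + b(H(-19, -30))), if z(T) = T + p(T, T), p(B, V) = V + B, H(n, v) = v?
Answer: -1/573782 ≈ -1.7428e-6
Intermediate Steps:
p(B, V) = B + V
z(T) = 3*T (z(T) = T + (T + T) = T + 2*T = 3*T)
b(K) = (12 + K)² (b(K) = (K + 3*4)² = (K + 12)² = (12 + K)²)
1/((-317897 - 256209) + b(H(-19, -30))) = 1/((-317897 - 256209) + (12 - 30)²) = 1/(-574106 + (-18)²) = 1/(-574106 + 324) = 1/(-573782) = -1/573782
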